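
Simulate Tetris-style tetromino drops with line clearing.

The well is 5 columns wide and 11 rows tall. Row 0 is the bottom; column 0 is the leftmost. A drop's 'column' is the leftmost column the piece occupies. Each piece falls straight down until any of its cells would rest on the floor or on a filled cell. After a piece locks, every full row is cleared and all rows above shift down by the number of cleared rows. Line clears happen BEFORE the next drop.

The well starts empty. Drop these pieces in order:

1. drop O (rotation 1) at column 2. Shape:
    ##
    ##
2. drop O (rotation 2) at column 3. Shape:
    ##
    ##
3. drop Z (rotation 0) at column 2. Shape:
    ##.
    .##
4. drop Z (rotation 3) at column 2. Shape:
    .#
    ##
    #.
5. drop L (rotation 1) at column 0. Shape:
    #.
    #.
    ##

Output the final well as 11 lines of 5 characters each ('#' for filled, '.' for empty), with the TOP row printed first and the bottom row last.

Answer: .....
.....
...#.
..##.
..#..
..##.
...##
...##
#..##
#.##.
####.

Derivation:
Drop 1: O rot1 at col 2 lands with bottom-row=0; cleared 0 line(s) (total 0); column heights now [0 0 2 2 0], max=2
Drop 2: O rot2 at col 3 lands with bottom-row=2; cleared 0 line(s) (total 0); column heights now [0 0 2 4 4], max=4
Drop 3: Z rot0 at col 2 lands with bottom-row=4; cleared 0 line(s) (total 0); column heights now [0 0 6 6 5], max=6
Drop 4: Z rot3 at col 2 lands with bottom-row=6; cleared 0 line(s) (total 0); column heights now [0 0 8 9 5], max=9
Drop 5: L rot1 at col 0 lands with bottom-row=0; cleared 0 line(s) (total 0); column heights now [3 1 8 9 5], max=9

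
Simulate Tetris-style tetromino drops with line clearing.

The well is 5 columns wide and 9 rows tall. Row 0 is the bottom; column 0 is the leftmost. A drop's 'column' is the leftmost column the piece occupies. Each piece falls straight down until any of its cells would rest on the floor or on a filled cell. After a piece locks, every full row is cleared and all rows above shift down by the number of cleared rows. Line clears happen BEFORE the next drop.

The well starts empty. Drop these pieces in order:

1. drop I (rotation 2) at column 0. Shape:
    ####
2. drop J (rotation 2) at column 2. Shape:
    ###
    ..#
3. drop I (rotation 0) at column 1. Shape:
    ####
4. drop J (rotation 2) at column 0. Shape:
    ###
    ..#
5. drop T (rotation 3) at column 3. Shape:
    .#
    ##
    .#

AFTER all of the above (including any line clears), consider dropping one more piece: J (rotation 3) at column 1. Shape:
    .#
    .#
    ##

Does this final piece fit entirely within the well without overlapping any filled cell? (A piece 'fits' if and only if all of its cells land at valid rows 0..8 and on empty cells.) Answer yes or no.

Answer: yes

Derivation:
Drop 1: I rot2 at col 0 lands with bottom-row=0; cleared 0 line(s) (total 0); column heights now [1 1 1 1 0], max=1
Drop 2: J rot2 at col 2 lands with bottom-row=0; cleared 1 line(s) (total 1); column heights now [0 0 1 1 1], max=1
Drop 3: I rot0 at col 1 lands with bottom-row=1; cleared 0 line(s) (total 1); column heights now [0 2 2 2 2], max=2
Drop 4: J rot2 at col 0 lands with bottom-row=2; cleared 0 line(s) (total 1); column heights now [4 4 4 2 2], max=4
Drop 5: T rot3 at col 3 lands with bottom-row=2; cleared 1 line(s) (total 2); column heights now [0 2 3 2 4], max=4
Test piece J rot3 at col 1 (width 2): heights before test = [0 2 3 2 4]; fits = True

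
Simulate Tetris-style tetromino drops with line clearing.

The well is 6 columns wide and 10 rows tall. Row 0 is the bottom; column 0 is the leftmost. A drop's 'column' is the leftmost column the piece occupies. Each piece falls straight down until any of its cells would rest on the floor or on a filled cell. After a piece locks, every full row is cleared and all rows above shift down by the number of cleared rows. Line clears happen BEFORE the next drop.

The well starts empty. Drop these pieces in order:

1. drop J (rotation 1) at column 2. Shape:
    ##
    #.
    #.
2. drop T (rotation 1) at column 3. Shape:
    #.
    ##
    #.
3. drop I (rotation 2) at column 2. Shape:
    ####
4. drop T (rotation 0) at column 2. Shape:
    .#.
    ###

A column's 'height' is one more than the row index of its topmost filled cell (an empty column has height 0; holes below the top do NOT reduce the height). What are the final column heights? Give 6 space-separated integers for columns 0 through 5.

Drop 1: J rot1 at col 2 lands with bottom-row=0; cleared 0 line(s) (total 0); column heights now [0 0 3 3 0 0], max=3
Drop 2: T rot1 at col 3 lands with bottom-row=3; cleared 0 line(s) (total 0); column heights now [0 0 3 6 5 0], max=6
Drop 3: I rot2 at col 2 lands with bottom-row=6; cleared 0 line(s) (total 0); column heights now [0 0 7 7 7 7], max=7
Drop 4: T rot0 at col 2 lands with bottom-row=7; cleared 0 line(s) (total 0); column heights now [0 0 8 9 8 7], max=9

Answer: 0 0 8 9 8 7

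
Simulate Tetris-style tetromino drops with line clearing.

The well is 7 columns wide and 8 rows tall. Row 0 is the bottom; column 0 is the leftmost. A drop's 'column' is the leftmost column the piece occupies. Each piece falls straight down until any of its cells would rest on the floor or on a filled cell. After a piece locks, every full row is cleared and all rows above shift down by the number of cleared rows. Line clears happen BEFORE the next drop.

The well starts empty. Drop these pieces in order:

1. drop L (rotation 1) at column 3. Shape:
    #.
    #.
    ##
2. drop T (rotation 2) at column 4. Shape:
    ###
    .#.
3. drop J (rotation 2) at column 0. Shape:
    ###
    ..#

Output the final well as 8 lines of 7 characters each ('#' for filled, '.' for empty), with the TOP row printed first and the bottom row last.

Drop 1: L rot1 at col 3 lands with bottom-row=0; cleared 0 line(s) (total 0); column heights now [0 0 0 3 1 0 0], max=3
Drop 2: T rot2 at col 4 lands with bottom-row=0; cleared 0 line(s) (total 0); column heights now [0 0 0 3 2 2 2], max=3
Drop 3: J rot2 at col 0 lands with bottom-row=0; cleared 1 line(s) (total 1); column heights now [0 0 1 2 1 1 0], max=2

Answer: .......
.......
.......
.......
.......
.......
...#...
..####.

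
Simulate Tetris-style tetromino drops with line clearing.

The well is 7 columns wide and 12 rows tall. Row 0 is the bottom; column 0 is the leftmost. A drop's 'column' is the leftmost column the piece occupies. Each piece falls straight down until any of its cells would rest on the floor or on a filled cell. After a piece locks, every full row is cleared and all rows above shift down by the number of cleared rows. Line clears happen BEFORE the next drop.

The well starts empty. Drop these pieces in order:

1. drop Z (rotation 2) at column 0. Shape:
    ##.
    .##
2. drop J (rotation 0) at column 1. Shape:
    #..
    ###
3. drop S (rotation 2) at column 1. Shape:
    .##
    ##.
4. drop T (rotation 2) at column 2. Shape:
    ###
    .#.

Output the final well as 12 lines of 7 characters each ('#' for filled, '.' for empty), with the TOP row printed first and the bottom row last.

Drop 1: Z rot2 at col 0 lands with bottom-row=0; cleared 0 line(s) (total 0); column heights now [2 2 1 0 0 0 0], max=2
Drop 2: J rot0 at col 1 lands with bottom-row=2; cleared 0 line(s) (total 0); column heights now [2 4 3 3 0 0 0], max=4
Drop 3: S rot2 at col 1 lands with bottom-row=4; cleared 0 line(s) (total 0); column heights now [2 5 6 6 0 0 0], max=6
Drop 4: T rot2 at col 2 lands with bottom-row=6; cleared 0 line(s) (total 0); column heights now [2 5 8 8 8 0 0], max=8

Answer: .......
.......
.......
.......
..###..
...#...
..##...
.##....
.#.....
.###...
##.....
.##....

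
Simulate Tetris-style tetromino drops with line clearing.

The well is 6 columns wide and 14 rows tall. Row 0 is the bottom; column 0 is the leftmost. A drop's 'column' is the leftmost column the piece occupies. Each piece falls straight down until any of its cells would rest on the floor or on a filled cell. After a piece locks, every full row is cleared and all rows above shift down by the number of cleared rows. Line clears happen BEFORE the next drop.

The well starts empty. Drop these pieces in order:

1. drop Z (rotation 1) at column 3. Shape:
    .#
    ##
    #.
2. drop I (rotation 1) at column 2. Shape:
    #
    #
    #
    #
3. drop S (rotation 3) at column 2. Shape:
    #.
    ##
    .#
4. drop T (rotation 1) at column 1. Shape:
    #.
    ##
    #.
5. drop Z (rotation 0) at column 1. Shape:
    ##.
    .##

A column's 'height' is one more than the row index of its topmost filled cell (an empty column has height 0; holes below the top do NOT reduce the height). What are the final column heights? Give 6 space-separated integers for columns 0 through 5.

Drop 1: Z rot1 at col 3 lands with bottom-row=0; cleared 0 line(s) (total 0); column heights now [0 0 0 2 3 0], max=3
Drop 2: I rot1 at col 2 lands with bottom-row=0; cleared 0 line(s) (total 0); column heights now [0 0 4 2 3 0], max=4
Drop 3: S rot3 at col 2 lands with bottom-row=3; cleared 0 line(s) (total 0); column heights now [0 0 6 5 3 0], max=6
Drop 4: T rot1 at col 1 lands with bottom-row=5; cleared 0 line(s) (total 0); column heights now [0 8 7 5 3 0], max=8
Drop 5: Z rot0 at col 1 lands with bottom-row=7; cleared 0 line(s) (total 0); column heights now [0 9 9 8 3 0], max=9

Answer: 0 9 9 8 3 0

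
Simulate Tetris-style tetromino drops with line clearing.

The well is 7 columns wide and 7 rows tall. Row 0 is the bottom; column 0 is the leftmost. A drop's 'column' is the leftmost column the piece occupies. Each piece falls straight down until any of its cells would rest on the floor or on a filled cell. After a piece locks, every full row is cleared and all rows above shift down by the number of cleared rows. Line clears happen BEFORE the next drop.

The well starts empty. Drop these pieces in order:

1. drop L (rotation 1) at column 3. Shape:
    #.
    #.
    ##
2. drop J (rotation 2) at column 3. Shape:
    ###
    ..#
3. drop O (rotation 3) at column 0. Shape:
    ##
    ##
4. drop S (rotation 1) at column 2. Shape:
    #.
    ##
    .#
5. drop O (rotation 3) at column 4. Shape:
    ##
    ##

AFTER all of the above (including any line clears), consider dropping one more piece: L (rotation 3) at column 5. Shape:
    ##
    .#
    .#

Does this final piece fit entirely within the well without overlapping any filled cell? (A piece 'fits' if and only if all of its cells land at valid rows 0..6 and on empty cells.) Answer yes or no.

Drop 1: L rot1 at col 3 lands with bottom-row=0; cleared 0 line(s) (total 0); column heights now [0 0 0 3 1 0 0], max=3
Drop 2: J rot2 at col 3 lands with bottom-row=2; cleared 0 line(s) (total 0); column heights now [0 0 0 4 4 4 0], max=4
Drop 3: O rot3 at col 0 lands with bottom-row=0; cleared 0 line(s) (total 0); column heights now [2 2 0 4 4 4 0], max=4
Drop 4: S rot1 at col 2 lands with bottom-row=4; cleared 0 line(s) (total 0); column heights now [2 2 7 6 4 4 0], max=7
Drop 5: O rot3 at col 4 lands with bottom-row=4; cleared 0 line(s) (total 0); column heights now [2 2 7 6 6 6 0], max=7
Test piece L rot3 at col 5 (width 2): heights before test = [2 2 7 6 6 6 0]; fits = True

Answer: yes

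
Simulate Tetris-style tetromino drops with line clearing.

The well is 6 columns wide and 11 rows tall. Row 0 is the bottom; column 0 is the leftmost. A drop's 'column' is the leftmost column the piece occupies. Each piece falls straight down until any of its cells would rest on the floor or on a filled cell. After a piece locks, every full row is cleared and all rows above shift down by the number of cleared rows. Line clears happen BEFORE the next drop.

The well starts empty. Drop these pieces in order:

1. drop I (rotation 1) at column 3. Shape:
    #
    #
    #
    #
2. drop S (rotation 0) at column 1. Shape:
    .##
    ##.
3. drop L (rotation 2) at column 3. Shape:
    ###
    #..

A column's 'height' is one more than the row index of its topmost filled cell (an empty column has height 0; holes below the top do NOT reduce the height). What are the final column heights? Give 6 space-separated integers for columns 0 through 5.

Drop 1: I rot1 at col 3 lands with bottom-row=0; cleared 0 line(s) (total 0); column heights now [0 0 0 4 0 0], max=4
Drop 2: S rot0 at col 1 lands with bottom-row=3; cleared 0 line(s) (total 0); column heights now [0 4 5 5 0 0], max=5
Drop 3: L rot2 at col 3 lands with bottom-row=5; cleared 0 line(s) (total 0); column heights now [0 4 5 7 7 7], max=7

Answer: 0 4 5 7 7 7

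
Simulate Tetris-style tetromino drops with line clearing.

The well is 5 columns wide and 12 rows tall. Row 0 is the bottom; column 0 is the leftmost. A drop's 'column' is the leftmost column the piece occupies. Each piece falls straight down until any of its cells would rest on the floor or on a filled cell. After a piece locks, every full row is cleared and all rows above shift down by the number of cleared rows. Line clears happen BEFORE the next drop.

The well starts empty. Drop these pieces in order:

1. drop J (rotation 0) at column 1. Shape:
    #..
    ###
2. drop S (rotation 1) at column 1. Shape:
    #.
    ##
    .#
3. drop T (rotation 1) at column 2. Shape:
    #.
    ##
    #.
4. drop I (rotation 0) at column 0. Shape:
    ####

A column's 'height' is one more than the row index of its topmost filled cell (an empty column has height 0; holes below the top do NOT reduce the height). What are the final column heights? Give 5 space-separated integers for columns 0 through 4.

Answer: 7 7 7 7 0

Derivation:
Drop 1: J rot0 at col 1 lands with bottom-row=0; cleared 0 line(s) (total 0); column heights now [0 2 1 1 0], max=2
Drop 2: S rot1 at col 1 lands with bottom-row=1; cleared 0 line(s) (total 0); column heights now [0 4 3 1 0], max=4
Drop 3: T rot1 at col 2 lands with bottom-row=3; cleared 0 line(s) (total 0); column heights now [0 4 6 5 0], max=6
Drop 4: I rot0 at col 0 lands with bottom-row=6; cleared 0 line(s) (total 0); column heights now [7 7 7 7 0], max=7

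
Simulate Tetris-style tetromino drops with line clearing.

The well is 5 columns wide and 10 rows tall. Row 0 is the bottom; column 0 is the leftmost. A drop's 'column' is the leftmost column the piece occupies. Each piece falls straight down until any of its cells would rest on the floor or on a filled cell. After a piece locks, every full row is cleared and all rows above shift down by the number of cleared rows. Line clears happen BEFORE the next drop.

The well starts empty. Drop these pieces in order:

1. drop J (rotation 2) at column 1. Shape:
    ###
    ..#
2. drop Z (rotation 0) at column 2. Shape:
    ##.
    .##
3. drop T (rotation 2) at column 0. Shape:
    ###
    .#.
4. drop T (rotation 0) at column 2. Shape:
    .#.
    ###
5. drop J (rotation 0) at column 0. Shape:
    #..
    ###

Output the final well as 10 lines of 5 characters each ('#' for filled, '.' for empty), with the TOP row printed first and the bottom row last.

Drop 1: J rot2 at col 1 lands with bottom-row=0; cleared 0 line(s) (total 0); column heights now [0 2 2 2 0], max=2
Drop 2: Z rot0 at col 2 lands with bottom-row=2; cleared 0 line(s) (total 0); column heights now [0 2 4 4 3], max=4
Drop 3: T rot2 at col 0 lands with bottom-row=3; cleared 0 line(s) (total 0); column heights now [5 5 5 4 3], max=5
Drop 4: T rot0 at col 2 lands with bottom-row=5; cleared 0 line(s) (total 0); column heights now [5 5 6 7 6], max=7
Drop 5: J rot0 at col 0 lands with bottom-row=6; cleared 0 line(s) (total 0); column heights now [8 7 7 7 6], max=8

Answer: .....
.....
#....
####.
..###
###..
.###.
...##
.###.
...#.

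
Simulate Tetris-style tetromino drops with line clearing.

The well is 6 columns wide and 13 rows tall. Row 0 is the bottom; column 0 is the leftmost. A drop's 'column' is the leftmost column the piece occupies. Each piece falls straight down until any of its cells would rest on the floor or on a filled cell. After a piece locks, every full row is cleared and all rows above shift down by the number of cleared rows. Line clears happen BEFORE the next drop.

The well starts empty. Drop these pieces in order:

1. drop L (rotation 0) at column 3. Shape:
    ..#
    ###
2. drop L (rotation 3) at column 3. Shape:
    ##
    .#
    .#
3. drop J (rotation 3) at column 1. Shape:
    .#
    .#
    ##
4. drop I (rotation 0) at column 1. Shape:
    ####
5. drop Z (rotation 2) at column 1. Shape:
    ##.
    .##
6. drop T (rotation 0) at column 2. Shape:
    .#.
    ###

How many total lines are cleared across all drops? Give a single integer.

Drop 1: L rot0 at col 3 lands with bottom-row=0; cleared 0 line(s) (total 0); column heights now [0 0 0 1 1 2], max=2
Drop 2: L rot3 at col 3 lands with bottom-row=1; cleared 0 line(s) (total 0); column heights now [0 0 0 4 4 2], max=4
Drop 3: J rot3 at col 1 lands with bottom-row=0; cleared 0 line(s) (total 0); column heights now [0 1 3 4 4 2], max=4
Drop 4: I rot0 at col 1 lands with bottom-row=4; cleared 0 line(s) (total 0); column heights now [0 5 5 5 5 2], max=5
Drop 5: Z rot2 at col 1 lands with bottom-row=5; cleared 0 line(s) (total 0); column heights now [0 7 7 6 5 2], max=7
Drop 6: T rot0 at col 2 lands with bottom-row=7; cleared 0 line(s) (total 0); column heights now [0 7 8 9 8 2], max=9

Answer: 0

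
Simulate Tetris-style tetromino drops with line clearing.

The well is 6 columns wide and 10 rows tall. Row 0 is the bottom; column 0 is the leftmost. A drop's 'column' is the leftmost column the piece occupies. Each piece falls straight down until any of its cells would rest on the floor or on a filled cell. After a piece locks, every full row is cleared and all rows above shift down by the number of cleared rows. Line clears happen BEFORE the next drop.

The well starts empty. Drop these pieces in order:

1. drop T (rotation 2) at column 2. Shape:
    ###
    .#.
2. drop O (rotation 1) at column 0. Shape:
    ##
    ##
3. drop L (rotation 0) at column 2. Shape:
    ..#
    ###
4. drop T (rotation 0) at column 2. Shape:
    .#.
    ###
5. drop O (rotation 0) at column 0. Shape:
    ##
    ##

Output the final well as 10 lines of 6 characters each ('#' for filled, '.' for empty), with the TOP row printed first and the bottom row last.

Answer: ......
......
......
......
...#..
..###.
##..#.
#####.
#####.
##.#..

Derivation:
Drop 1: T rot2 at col 2 lands with bottom-row=0; cleared 0 line(s) (total 0); column heights now [0 0 2 2 2 0], max=2
Drop 2: O rot1 at col 0 lands with bottom-row=0; cleared 0 line(s) (total 0); column heights now [2 2 2 2 2 0], max=2
Drop 3: L rot0 at col 2 lands with bottom-row=2; cleared 0 line(s) (total 0); column heights now [2 2 3 3 4 0], max=4
Drop 4: T rot0 at col 2 lands with bottom-row=4; cleared 0 line(s) (total 0); column heights now [2 2 5 6 5 0], max=6
Drop 5: O rot0 at col 0 lands with bottom-row=2; cleared 0 line(s) (total 0); column heights now [4 4 5 6 5 0], max=6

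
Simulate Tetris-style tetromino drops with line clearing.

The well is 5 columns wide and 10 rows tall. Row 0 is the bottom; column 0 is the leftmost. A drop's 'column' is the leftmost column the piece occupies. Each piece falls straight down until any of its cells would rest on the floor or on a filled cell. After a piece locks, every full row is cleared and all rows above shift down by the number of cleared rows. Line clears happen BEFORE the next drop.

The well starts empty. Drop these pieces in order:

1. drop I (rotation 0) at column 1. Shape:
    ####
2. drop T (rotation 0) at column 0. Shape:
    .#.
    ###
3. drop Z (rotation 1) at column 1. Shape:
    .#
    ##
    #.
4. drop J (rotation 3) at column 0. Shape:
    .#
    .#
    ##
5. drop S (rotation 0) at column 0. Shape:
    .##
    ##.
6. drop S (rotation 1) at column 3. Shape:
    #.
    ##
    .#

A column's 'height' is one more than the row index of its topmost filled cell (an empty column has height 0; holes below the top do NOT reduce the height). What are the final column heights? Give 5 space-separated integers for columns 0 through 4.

Answer: 9 10 10 4 3

Derivation:
Drop 1: I rot0 at col 1 lands with bottom-row=0; cleared 0 line(s) (total 0); column heights now [0 1 1 1 1], max=1
Drop 2: T rot0 at col 0 lands with bottom-row=1; cleared 0 line(s) (total 0); column heights now [2 3 2 1 1], max=3
Drop 3: Z rot1 at col 1 lands with bottom-row=3; cleared 0 line(s) (total 0); column heights now [2 5 6 1 1], max=6
Drop 4: J rot3 at col 0 lands with bottom-row=5; cleared 0 line(s) (total 0); column heights now [6 8 6 1 1], max=8
Drop 5: S rot0 at col 0 lands with bottom-row=8; cleared 0 line(s) (total 0); column heights now [9 10 10 1 1], max=10
Drop 6: S rot1 at col 3 lands with bottom-row=1; cleared 0 line(s) (total 0); column heights now [9 10 10 4 3], max=10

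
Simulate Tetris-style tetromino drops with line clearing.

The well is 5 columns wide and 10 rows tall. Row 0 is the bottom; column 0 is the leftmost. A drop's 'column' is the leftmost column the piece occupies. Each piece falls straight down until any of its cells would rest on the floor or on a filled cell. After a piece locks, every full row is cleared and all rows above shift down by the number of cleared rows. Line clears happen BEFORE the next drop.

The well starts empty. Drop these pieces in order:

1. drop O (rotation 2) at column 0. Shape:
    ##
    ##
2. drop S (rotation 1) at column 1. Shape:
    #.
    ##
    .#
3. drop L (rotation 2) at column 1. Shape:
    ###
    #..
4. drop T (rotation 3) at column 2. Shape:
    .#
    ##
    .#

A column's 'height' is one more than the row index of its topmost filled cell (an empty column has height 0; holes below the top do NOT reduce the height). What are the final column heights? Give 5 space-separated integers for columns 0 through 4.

Answer: 2 6 8 9 0

Derivation:
Drop 1: O rot2 at col 0 lands with bottom-row=0; cleared 0 line(s) (total 0); column heights now [2 2 0 0 0], max=2
Drop 2: S rot1 at col 1 lands with bottom-row=1; cleared 0 line(s) (total 0); column heights now [2 4 3 0 0], max=4
Drop 3: L rot2 at col 1 lands with bottom-row=4; cleared 0 line(s) (total 0); column heights now [2 6 6 6 0], max=6
Drop 4: T rot3 at col 2 lands with bottom-row=6; cleared 0 line(s) (total 0); column heights now [2 6 8 9 0], max=9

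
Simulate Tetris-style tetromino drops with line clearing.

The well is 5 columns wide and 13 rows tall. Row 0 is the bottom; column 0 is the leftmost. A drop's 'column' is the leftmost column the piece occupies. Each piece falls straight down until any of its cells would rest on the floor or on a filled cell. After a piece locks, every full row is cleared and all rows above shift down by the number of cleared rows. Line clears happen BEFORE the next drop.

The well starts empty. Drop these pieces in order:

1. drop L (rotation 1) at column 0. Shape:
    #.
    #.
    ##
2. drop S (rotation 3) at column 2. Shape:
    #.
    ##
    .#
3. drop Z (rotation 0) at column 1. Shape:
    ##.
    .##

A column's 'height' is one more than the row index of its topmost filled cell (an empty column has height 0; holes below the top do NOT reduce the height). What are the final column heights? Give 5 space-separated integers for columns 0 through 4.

Drop 1: L rot1 at col 0 lands with bottom-row=0; cleared 0 line(s) (total 0); column heights now [3 1 0 0 0], max=3
Drop 2: S rot3 at col 2 lands with bottom-row=0; cleared 0 line(s) (total 0); column heights now [3 1 3 2 0], max=3
Drop 3: Z rot0 at col 1 lands with bottom-row=3; cleared 0 line(s) (total 0); column heights now [3 5 5 4 0], max=5

Answer: 3 5 5 4 0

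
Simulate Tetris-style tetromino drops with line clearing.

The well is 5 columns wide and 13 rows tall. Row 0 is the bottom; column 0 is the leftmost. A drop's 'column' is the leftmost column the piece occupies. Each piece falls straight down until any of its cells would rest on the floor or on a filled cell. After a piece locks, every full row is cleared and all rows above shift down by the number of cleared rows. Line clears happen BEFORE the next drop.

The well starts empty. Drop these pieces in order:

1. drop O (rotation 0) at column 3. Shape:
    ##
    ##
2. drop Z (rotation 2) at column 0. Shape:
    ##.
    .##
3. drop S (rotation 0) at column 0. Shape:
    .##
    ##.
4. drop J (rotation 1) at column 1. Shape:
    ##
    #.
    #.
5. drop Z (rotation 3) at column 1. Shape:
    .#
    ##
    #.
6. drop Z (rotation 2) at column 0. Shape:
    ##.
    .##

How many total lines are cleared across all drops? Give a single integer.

Answer: 0

Derivation:
Drop 1: O rot0 at col 3 lands with bottom-row=0; cleared 0 line(s) (total 0); column heights now [0 0 0 2 2], max=2
Drop 2: Z rot2 at col 0 lands with bottom-row=0; cleared 0 line(s) (total 0); column heights now [2 2 1 2 2], max=2
Drop 3: S rot0 at col 0 lands with bottom-row=2; cleared 0 line(s) (total 0); column heights now [3 4 4 2 2], max=4
Drop 4: J rot1 at col 1 lands with bottom-row=4; cleared 0 line(s) (total 0); column heights now [3 7 7 2 2], max=7
Drop 5: Z rot3 at col 1 lands with bottom-row=7; cleared 0 line(s) (total 0); column heights now [3 9 10 2 2], max=10
Drop 6: Z rot2 at col 0 lands with bottom-row=10; cleared 0 line(s) (total 0); column heights now [12 12 11 2 2], max=12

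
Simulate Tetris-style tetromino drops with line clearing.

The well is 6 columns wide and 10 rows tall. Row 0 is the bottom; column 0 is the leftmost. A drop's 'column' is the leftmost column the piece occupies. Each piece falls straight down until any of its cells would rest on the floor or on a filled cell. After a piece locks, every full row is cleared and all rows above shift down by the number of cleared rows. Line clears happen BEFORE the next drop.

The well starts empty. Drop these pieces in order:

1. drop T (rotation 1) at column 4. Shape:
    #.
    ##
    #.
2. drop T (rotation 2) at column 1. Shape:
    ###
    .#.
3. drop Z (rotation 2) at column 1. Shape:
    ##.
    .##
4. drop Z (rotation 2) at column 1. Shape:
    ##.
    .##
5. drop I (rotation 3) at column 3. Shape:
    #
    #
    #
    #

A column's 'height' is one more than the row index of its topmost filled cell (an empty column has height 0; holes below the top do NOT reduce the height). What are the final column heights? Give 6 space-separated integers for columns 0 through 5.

Answer: 0 6 6 9 3 2

Derivation:
Drop 1: T rot1 at col 4 lands with bottom-row=0; cleared 0 line(s) (total 0); column heights now [0 0 0 0 3 2], max=3
Drop 2: T rot2 at col 1 lands with bottom-row=0; cleared 0 line(s) (total 0); column heights now [0 2 2 2 3 2], max=3
Drop 3: Z rot2 at col 1 lands with bottom-row=2; cleared 0 line(s) (total 0); column heights now [0 4 4 3 3 2], max=4
Drop 4: Z rot2 at col 1 lands with bottom-row=4; cleared 0 line(s) (total 0); column heights now [0 6 6 5 3 2], max=6
Drop 5: I rot3 at col 3 lands with bottom-row=5; cleared 0 line(s) (total 0); column heights now [0 6 6 9 3 2], max=9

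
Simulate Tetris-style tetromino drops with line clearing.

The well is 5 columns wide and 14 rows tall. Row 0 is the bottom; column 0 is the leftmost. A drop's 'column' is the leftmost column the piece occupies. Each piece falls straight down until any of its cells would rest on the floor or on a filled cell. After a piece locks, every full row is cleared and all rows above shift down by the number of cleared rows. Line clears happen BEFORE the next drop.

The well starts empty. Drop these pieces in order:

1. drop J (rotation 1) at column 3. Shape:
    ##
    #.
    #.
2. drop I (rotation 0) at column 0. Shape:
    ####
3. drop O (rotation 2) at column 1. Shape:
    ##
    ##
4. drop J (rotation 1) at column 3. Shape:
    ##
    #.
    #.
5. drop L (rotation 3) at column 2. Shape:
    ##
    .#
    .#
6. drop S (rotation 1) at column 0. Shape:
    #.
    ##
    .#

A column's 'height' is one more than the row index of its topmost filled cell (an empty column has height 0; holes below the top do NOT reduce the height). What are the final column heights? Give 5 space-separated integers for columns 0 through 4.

Answer: 9 8 10 10 7

Derivation:
Drop 1: J rot1 at col 3 lands with bottom-row=0; cleared 0 line(s) (total 0); column heights now [0 0 0 3 3], max=3
Drop 2: I rot0 at col 0 lands with bottom-row=3; cleared 0 line(s) (total 0); column heights now [4 4 4 4 3], max=4
Drop 3: O rot2 at col 1 lands with bottom-row=4; cleared 0 line(s) (total 0); column heights now [4 6 6 4 3], max=6
Drop 4: J rot1 at col 3 lands with bottom-row=4; cleared 0 line(s) (total 0); column heights now [4 6 6 7 7], max=7
Drop 5: L rot3 at col 2 lands with bottom-row=7; cleared 0 line(s) (total 0); column heights now [4 6 10 10 7], max=10
Drop 6: S rot1 at col 0 lands with bottom-row=6; cleared 0 line(s) (total 0); column heights now [9 8 10 10 7], max=10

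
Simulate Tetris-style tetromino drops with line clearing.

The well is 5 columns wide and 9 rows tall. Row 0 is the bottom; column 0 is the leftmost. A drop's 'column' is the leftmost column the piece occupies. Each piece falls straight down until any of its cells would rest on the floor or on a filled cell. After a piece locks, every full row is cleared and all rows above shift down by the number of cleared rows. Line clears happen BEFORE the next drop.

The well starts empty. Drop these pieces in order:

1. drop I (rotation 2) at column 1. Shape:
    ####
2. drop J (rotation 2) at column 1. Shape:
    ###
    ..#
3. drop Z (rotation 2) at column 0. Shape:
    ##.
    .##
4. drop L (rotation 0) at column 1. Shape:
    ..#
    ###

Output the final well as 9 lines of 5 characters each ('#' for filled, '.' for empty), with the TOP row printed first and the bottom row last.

Answer: .....
.....
...#.
.###.
##...
.##..
.###.
...#.
.####

Derivation:
Drop 1: I rot2 at col 1 lands with bottom-row=0; cleared 0 line(s) (total 0); column heights now [0 1 1 1 1], max=1
Drop 2: J rot2 at col 1 lands with bottom-row=1; cleared 0 line(s) (total 0); column heights now [0 3 3 3 1], max=3
Drop 3: Z rot2 at col 0 lands with bottom-row=3; cleared 0 line(s) (total 0); column heights now [5 5 4 3 1], max=5
Drop 4: L rot0 at col 1 lands with bottom-row=5; cleared 0 line(s) (total 0); column heights now [5 6 6 7 1], max=7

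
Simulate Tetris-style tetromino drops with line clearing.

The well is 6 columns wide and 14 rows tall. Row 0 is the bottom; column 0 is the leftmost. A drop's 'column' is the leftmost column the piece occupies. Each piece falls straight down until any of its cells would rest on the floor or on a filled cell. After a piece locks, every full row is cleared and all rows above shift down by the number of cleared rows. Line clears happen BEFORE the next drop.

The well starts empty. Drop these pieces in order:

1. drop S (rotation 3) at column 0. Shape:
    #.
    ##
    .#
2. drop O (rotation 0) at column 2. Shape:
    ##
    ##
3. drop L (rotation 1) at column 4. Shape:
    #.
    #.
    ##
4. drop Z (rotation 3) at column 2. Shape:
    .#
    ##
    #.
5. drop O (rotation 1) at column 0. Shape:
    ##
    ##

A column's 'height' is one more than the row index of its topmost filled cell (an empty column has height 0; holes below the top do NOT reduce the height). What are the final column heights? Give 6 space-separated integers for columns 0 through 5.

Drop 1: S rot3 at col 0 lands with bottom-row=0; cleared 0 line(s) (total 0); column heights now [3 2 0 0 0 0], max=3
Drop 2: O rot0 at col 2 lands with bottom-row=0; cleared 0 line(s) (total 0); column heights now [3 2 2 2 0 0], max=3
Drop 3: L rot1 at col 4 lands with bottom-row=0; cleared 0 line(s) (total 0); column heights now [3 2 2 2 3 1], max=3
Drop 4: Z rot3 at col 2 lands with bottom-row=2; cleared 0 line(s) (total 0); column heights now [3 2 4 5 3 1], max=5
Drop 5: O rot1 at col 0 lands with bottom-row=3; cleared 0 line(s) (total 0); column heights now [5 5 4 5 3 1], max=5

Answer: 5 5 4 5 3 1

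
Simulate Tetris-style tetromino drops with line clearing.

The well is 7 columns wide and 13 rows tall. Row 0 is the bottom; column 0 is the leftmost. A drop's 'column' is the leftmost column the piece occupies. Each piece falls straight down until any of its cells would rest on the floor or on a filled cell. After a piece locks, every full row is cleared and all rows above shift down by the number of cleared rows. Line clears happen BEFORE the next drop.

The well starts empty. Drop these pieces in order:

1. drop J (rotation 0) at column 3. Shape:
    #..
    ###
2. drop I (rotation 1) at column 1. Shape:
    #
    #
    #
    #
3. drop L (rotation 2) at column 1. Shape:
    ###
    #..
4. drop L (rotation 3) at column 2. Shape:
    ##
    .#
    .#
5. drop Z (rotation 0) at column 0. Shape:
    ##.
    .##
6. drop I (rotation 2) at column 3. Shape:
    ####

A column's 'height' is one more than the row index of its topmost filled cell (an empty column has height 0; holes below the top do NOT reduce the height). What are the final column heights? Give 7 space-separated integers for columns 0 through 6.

Drop 1: J rot0 at col 3 lands with bottom-row=0; cleared 0 line(s) (total 0); column heights now [0 0 0 2 1 1 0], max=2
Drop 2: I rot1 at col 1 lands with bottom-row=0; cleared 0 line(s) (total 0); column heights now [0 4 0 2 1 1 0], max=4
Drop 3: L rot2 at col 1 lands with bottom-row=4; cleared 0 line(s) (total 0); column heights now [0 6 6 6 1 1 0], max=6
Drop 4: L rot3 at col 2 lands with bottom-row=6; cleared 0 line(s) (total 0); column heights now [0 6 9 9 1 1 0], max=9
Drop 5: Z rot0 at col 0 lands with bottom-row=9; cleared 0 line(s) (total 0); column heights now [11 11 10 9 1 1 0], max=11
Drop 6: I rot2 at col 3 lands with bottom-row=9; cleared 0 line(s) (total 0); column heights now [11 11 10 10 10 10 10], max=11

Answer: 11 11 10 10 10 10 10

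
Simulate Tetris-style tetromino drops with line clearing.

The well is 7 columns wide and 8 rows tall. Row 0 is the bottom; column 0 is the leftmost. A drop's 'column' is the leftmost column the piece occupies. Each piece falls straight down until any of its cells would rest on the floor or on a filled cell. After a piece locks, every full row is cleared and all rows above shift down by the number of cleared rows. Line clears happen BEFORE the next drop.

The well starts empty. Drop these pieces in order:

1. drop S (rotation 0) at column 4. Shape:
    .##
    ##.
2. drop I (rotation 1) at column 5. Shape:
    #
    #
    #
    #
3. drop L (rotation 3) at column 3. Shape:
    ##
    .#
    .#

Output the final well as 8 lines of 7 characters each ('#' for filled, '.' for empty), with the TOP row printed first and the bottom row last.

Drop 1: S rot0 at col 4 lands with bottom-row=0; cleared 0 line(s) (total 0); column heights now [0 0 0 0 1 2 2], max=2
Drop 2: I rot1 at col 5 lands with bottom-row=2; cleared 0 line(s) (total 0); column heights now [0 0 0 0 1 6 2], max=6
Drop 3: L rot3 at col 3 lands with bottom-row=1; cleared 0 line(s) (total 0); column heights now [0 0 0 4 4 6 2], max=6

Answer: .......
.......
.....#.
.....#.
...###.
....##.
....###
....##.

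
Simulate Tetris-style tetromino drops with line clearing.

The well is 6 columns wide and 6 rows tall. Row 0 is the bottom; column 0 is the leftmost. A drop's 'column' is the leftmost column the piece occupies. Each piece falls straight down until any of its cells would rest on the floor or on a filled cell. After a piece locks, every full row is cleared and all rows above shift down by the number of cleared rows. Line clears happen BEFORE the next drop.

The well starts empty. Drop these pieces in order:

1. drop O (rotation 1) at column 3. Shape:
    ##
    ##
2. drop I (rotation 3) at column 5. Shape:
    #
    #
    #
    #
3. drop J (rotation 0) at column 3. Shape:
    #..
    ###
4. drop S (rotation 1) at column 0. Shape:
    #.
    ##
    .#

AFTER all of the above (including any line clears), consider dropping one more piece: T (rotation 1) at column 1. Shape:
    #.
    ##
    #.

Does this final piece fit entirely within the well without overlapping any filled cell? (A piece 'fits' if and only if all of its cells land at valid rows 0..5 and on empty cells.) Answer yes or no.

Answer: yes

Derivation:
Drop 1: O rot1 at col 3 lands with bottom-row=0; cleared 0 line(s) (total 0); column heights now [0 0 0 2 2 0], max=2
Drop 2: I rot3 at col 5 lands with bottom-row=0; cleared 0 line(s) (total 0); column heights now [0 0 0 2 2 4], max=4
Drop 3: J rot0 at col 3 lands with bottom-row=4; cleared 0 line(s) (total 0); column heights now [0 0 0 6 5 5], max=6
Drop 4: S rot1 at col 0 lands with bottom-row=0; cleared 0 line(s) (total 0); column heights now [3 2 0 6 5 5], max=6
Test piece T rot1 at col 1 (width 2): heights before test = [3 2 0 6 5 5]; fits = True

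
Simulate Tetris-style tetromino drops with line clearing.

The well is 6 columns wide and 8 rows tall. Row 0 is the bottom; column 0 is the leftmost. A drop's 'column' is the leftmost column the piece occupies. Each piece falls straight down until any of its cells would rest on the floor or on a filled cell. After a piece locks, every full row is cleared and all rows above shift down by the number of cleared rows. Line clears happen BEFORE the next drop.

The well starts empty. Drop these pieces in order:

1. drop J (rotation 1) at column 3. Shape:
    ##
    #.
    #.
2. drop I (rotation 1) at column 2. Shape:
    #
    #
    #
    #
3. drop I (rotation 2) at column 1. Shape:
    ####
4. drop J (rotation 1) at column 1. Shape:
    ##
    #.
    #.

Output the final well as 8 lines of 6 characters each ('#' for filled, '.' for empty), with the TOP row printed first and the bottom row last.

Drop 1: J rot1 at col 3 lands with bottom-row=0; cleared 0 line(s) (total 0); column heights now [0 0 0 3 3 0], max=3
Drop 2: I rot1 at col 2 lands with bottom-row=0; cleared 0 line(s) (total 0); column heights now [0 0 4 3 3 0], max=4
Drop 3: I rot2 at col 1 lands with bottom-row=4; cleared 0 line(s) (total 0); column heights now [0 5 5 5 5 0], max=5
Drop 4: J rot1 at col 1 lands with bottom-row=5; cleared 0 line(s) (total 0); column heights now [0 8 8 5 5 0], max=8

Answer: .##...
.#....
.#....
.####.
..#...
..###.
..##..
..##..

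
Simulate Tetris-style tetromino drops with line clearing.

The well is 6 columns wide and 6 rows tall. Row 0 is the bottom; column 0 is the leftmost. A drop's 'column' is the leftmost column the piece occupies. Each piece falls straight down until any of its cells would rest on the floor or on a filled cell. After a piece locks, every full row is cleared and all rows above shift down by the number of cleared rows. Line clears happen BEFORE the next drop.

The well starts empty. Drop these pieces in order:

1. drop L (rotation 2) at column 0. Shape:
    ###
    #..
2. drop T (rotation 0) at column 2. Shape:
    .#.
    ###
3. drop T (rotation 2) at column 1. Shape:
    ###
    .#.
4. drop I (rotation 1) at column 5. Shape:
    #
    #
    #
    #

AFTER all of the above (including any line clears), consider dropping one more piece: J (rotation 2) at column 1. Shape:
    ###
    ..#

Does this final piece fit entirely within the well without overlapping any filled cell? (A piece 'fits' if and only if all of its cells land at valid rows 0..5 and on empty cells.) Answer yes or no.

Drop 1: L rot2 at col 0 lands with bottom-row=0; cleared 0 line(s) (total 0); column heights now [2 2 2 0 0 0], max=2
Drop 2: T rot0 at col 2 lands with bottom-row=2; cleared 0 line(s) (total 0); column heights now [2 2 3 4 3 0], max=4
Drop 3: T rot2 at col 1 lands with bottom-row=3; cleared 0 line(s) (total 0); column heights now [2 5 5 5 3 0], max=5
Drop 4: I rot1 at col 5 lands with bottom-row=0; cleared 0 line(s) (total 0); column heights now [2 5 5 5 3 4], max=5
Test piece J rot2 at col 1 (width 3): heights before test = [2 5 5 5 3 4]; fits = False

Answer: no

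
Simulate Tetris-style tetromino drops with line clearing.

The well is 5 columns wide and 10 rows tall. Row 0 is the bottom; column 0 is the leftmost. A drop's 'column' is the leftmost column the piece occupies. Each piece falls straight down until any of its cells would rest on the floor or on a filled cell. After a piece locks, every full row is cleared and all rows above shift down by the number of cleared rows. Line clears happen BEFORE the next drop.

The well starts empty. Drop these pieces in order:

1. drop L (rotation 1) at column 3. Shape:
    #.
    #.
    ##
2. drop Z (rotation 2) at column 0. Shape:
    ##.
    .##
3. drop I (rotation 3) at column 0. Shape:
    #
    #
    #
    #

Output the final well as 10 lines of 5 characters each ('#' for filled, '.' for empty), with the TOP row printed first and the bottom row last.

Answer: .....
.....
.....
.....
#....
#....
#....
#..#.
##.#.
.####

Derivation:
Drop 1: L rot1 at col 3 lands with bottom-row=0; cleared 0 line(s) (total 0); column heights now [0 0 0 3 1], max=3
Drop 2: Z rot2 at col 0 lands with bottom-row=0; cleared 0 line(s) (total 0); column heights now [2 2 1 3 1], max=3
Drop 3: I rot3 at col 0 lands with bottom-row=2; cleared 0 line(s) (total 0); column heights now [6 2 1 3 1], max=6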